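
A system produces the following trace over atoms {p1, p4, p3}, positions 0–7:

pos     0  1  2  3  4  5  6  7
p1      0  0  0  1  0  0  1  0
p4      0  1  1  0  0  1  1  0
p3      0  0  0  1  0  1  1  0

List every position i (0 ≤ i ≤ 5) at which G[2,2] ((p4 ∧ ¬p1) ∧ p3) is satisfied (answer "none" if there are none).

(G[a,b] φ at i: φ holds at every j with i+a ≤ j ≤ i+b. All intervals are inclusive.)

3

Evaluate at each i in [0,5]:
  i=0: ✗ (fails at j=2)
  i=1: ✗ (fails at j=3)
  i=2: ✗ (fails at j=4)
  i=3: ✓ (all of [5,5])
  i=4: ✗ (fails at j=6)
  i=5: ✗ (fails at j=7)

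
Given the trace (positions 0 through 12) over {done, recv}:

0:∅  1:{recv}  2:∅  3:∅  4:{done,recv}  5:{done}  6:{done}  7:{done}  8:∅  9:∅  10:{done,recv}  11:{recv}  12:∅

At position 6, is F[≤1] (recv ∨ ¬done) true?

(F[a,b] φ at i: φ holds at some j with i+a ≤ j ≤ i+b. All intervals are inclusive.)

No

Check (recv ∨ ¬done) at each j in [6,7]:
  j=6: false
  j=7: false
No position in the window satisfies it → formula fails.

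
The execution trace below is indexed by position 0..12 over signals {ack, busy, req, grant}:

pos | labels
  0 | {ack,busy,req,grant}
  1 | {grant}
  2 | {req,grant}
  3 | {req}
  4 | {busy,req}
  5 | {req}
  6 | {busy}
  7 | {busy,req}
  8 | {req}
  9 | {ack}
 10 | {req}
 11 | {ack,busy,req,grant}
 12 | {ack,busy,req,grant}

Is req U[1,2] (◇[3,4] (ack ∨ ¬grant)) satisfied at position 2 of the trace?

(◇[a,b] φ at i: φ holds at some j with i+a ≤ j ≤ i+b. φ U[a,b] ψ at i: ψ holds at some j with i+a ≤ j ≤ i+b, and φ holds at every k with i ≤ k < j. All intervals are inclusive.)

Need some j in [3,4] with ◇[3,4] (ack ∨ ¬grant), and req at every k in [2,j-1].
  j=3: ◇[3,4] (ack ∨ ¬grant) holds; req holds at every k in [2,2] → satisfied.

True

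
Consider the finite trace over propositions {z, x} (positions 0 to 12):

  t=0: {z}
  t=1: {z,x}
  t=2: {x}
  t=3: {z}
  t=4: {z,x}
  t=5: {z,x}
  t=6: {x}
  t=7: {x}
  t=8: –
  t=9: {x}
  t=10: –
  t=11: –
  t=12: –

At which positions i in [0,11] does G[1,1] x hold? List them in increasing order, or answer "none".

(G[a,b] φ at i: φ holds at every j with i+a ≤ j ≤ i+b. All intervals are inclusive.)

Evaluate at each i in [0,11]:
  i=0: ✓ (all of [1,1])
  i=1: ✓ (all of [2,2])
  i=2: ✗ (fails at j=3)
  i=3: ✓ (all of [4,4])
  i=4: ✓ (all of [5,5])
  i=5: ✓ (all of [6,6])
  i=6: ✓ (all of [7,7])
  i=7: ✗ (fails at j=8)
  i=8: ✓ (all of [9,9])
  i=9: ✗ (fails at j=10)
  i=10: ✗ (fails at j=11)
  i=11: ✗ (fails at j=12)

0, 1, 3, 4, 5, 6, 8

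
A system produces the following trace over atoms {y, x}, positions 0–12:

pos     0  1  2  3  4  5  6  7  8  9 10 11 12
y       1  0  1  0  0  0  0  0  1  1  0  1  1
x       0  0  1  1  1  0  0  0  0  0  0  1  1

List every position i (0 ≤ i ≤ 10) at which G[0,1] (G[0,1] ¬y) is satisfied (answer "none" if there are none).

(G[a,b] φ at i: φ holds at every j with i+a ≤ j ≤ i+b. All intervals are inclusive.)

Evaluate at each i in [0,10]:
  i=0: ✗ (fails at j=0)
  i=1: ✗ (fails at j=1)
  i=2: ✗ (fails at j=2)
  i=3: ✓ (all of [3,4])
  i=4: ✓ (all of [4,5])
  i=5: ✓ (all of [5,6])
  i=6: ✗ (fails at j=7)
  i=7: ✗ (fails at j=7)
  i=8: ✗ (fails at j=8)
  i=9: ✗ (fails at j=9)
  i=10: ✗ (fails at j=10)

3, 4, 5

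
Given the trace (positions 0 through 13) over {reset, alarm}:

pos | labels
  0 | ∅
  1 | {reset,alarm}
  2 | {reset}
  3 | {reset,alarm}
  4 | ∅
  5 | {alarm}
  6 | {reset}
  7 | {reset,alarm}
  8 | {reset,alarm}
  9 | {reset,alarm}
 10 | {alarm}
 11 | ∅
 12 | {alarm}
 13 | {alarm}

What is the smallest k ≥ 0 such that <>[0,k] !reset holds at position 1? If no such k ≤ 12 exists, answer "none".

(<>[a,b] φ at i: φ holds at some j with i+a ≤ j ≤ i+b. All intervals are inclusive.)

Scan j = 1,2,… for !reset:
  j=1: fails
  j=2: fails
  j=3: fails
  j=4: holds
First hit at j=4, so smallest k = 4-1 = 3.

3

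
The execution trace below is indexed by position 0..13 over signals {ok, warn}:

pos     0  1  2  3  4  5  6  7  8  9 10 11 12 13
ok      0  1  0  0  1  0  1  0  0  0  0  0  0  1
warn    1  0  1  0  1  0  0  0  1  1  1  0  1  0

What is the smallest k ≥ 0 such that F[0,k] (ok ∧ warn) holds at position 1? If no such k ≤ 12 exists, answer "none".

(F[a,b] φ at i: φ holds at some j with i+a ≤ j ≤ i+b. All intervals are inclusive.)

Scan j = 1,2,… for (ok ∧ warn):
  j=1: fails
  j=2: fails
  j=3: fails
  j=4: holds
First hit at j=4, so smallest k = 4-1 = 3.

3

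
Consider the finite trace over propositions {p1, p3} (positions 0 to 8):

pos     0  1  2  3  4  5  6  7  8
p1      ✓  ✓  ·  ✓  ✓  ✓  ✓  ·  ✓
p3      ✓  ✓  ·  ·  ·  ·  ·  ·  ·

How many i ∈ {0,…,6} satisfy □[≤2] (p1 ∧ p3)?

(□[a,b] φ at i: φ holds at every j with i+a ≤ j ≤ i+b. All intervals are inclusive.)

Evaluate at each i in [0,6]:
  i=0: ✗ (fails at j=2)
  i=1: ✗ (fails at j=2)
  i=2: ✗ (fails at j=2)
  i=3: ✗ (fails at j=3)
  i=4: ✗ (fails at j=4)
  i=5: ✗ (fails at j=5)
  i=6: ✗ (fails at j=6)
Positions where it holds: {} → 0.

0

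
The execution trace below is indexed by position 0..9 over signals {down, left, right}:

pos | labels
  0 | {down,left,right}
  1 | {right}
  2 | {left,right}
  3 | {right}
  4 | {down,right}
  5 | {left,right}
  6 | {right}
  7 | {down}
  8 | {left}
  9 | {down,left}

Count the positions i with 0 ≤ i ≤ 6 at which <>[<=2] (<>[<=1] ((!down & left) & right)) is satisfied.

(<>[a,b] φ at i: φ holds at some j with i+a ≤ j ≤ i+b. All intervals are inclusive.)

6

Evaluate at each i in [0,6]:
  i=0: ✓ (witness j=1)
  i=1: ✓ (witness j=1)
  i=2: ✓ (witness j=2)
  i=3: ✓ (witness j=4)
  i=4: ✓ (witness j=4)
  i=5: ✓ (witness j=5)
  i=6: ✗ (none in [6,8])
Positions where it holds: {0, 1, 2, 3, 4, 5} → 6.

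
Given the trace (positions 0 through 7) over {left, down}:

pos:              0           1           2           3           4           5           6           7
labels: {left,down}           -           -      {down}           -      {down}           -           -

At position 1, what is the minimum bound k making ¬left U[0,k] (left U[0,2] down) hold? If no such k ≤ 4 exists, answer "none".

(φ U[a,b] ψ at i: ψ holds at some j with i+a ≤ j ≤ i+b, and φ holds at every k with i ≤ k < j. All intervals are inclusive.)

Need earliest j ≥ 1 with (left U[0,2] down), and ¬left at every k in [1,j-1].
  j=1: rhs fails.
  j=2: rhs fails.
  j=3: rhs holds; lhs holds on [1,2]. k = 2.

2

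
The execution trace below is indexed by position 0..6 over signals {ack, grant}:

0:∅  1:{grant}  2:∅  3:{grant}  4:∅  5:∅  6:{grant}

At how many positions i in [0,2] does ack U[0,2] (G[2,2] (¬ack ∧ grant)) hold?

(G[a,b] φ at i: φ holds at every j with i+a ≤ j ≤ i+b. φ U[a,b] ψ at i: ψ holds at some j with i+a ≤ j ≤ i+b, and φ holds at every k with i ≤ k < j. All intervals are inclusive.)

1

Evaluate at each i in [0,2]:
  i=0: ✗ (lhs fails at k=0 before rhs at j=1)
  i=1: ✓ (rhs at j=1)
  i=2: ✗ (lhs fails at k=2 before rhs at j=4)
Positions where it holds: {1} → 1.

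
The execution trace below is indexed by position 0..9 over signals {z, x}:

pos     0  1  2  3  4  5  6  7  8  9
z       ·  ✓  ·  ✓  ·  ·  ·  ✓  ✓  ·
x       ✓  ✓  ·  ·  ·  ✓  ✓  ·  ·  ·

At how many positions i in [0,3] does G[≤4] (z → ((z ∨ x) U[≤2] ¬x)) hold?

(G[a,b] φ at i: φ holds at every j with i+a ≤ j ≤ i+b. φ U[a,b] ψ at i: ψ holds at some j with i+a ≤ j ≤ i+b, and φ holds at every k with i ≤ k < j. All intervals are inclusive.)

Evaluate at each i in [0,3]:
  i=0: ✓ (all of [0,4])
  i=1: ✓ (all of [1,5])
  i=2: ✓ (all of [2,6])
  i=3: ✓ (all of [3,7])
Positions where it holds: {0, 1, 2, 3} → 4.

4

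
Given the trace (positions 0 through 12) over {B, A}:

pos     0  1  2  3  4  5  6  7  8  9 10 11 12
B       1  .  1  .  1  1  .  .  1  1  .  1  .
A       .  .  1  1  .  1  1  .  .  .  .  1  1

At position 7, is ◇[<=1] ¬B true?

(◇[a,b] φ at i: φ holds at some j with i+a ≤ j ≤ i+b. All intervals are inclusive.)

True

Check ¬B at each j in [7,8]:
  j=7: true
  j=8: false
Found at j=7 → formula holds.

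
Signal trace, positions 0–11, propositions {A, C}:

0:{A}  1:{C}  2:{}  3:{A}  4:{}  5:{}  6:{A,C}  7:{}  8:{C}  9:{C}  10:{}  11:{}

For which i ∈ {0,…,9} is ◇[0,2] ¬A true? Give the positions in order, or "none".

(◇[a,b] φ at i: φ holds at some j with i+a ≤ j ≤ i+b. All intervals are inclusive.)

Evaluate at each i in [0,9]:
  i=0: ✓ (witness j=1)
  i=1: ✓ (witness j=1)
  i=2: ✓ (witness j=2)
  i=3: ✓ (witness j=4)
  i=4: ✓ (witness j=4)
  i=5: ✓ (witness j=5)
  i=6: ✓ (witness j=7)
  i=7: ✓ (witness j=7)
  i=8: ✓ (witness j=8)
  i=9: ✓ (witness j=9)

0, 1, 2, 3, 4, 5, 6, 7, 8, 9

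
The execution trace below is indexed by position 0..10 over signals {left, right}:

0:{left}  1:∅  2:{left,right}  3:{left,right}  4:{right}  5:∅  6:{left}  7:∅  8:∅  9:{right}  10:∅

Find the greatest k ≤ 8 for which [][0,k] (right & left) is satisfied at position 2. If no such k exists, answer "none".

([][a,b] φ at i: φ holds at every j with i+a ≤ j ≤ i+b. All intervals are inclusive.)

1

(right & left) must hold from j=2 onward; find where it first fails.
  j=2: holds
  j=3: holds
  j=4: fails
Holds on [2,3], so largest k = 1.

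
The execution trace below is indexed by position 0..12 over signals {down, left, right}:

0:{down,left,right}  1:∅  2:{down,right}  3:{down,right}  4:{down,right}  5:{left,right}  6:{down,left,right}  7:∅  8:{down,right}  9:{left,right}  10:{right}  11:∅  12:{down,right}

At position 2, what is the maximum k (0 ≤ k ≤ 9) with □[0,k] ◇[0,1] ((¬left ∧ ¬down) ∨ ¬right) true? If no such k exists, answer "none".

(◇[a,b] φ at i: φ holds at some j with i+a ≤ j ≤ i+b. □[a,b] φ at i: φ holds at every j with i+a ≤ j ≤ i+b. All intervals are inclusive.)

none

◇[0,1] ((¬left ∧ ¬down) ∨ ¬right) must hold from j=2 onward; find where it first fails.
  j=2: fails → no k works.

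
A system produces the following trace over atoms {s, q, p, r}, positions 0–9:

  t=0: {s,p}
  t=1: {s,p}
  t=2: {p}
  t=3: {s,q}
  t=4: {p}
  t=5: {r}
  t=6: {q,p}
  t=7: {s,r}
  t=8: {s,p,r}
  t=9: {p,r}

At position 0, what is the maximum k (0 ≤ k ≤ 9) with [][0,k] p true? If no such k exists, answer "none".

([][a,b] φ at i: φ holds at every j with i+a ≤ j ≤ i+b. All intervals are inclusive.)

2

p must hold from j=0 onward; find where it first fails.
  j=0: holds
  j=1: holds
  j=2: holds
  j=3: fails
Holds on [0,2], so largest k = 2.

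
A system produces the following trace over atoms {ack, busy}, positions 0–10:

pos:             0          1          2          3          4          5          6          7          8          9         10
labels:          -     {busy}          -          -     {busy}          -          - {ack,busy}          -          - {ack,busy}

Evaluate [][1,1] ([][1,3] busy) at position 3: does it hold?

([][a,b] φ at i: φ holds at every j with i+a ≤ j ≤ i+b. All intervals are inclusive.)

Check [][1,3] busy at every j in [4,4]:
  j=4: fails at 5
Fails at j=4 → formula fails.

False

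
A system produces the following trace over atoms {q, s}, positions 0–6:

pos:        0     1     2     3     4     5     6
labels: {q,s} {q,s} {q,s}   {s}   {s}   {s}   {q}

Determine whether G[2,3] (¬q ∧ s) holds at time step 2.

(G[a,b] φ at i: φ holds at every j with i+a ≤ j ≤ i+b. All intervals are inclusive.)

True

Check (¬q ∧ s) at every j in [4,5]:
  j=4: true
  j=5: true
All positions satisfy it → formula holds.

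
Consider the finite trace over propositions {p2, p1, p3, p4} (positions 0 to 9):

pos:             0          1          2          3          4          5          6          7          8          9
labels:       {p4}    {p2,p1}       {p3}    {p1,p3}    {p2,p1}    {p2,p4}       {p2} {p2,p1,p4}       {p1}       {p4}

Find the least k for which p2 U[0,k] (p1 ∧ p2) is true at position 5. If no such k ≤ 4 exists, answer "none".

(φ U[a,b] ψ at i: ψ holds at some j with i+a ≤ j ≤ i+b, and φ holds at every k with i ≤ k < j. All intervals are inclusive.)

Need earliest j ≥ 5 with (p1 ∧ p2), and p2 at every k in [5,j-1].
  j=5: rhs fails.
  j=6: rhs fails.
  j=7: rhs holds; lhs holds on [5,6]. k = 2.

2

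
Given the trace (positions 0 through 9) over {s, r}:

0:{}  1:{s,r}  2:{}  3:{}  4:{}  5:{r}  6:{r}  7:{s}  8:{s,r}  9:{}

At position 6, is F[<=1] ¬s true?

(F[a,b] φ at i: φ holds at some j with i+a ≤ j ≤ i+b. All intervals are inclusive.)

Holds

Check ¬s at each j in [6,7]:
  j=6: true
  j=7: false
Found at j=6 → formula holds.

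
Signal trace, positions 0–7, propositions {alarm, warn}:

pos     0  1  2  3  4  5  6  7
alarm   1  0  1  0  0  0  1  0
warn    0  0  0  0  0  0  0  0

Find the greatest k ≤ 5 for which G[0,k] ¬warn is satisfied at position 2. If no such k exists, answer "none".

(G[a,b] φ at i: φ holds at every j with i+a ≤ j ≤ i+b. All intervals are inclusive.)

5

¬warn must hold from j=2 onward; find where it first fails.
  j=2: holds
  j=3: holds
  j=4: holds
  j=5: holds
  j=6: holds
  j=7: holds
Holds through j=7; largest k = 5.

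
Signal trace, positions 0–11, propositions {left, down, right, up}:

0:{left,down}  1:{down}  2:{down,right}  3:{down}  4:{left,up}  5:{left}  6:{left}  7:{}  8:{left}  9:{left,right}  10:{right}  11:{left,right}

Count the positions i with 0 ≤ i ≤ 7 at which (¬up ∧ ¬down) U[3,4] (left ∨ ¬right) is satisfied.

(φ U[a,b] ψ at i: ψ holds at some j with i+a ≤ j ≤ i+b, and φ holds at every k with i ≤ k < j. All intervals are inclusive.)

3

Evaluate at each i in [0,7]:
  i=0: ✗ (lhs fails at k=0 before rhs at j=3)
  i=1: ✗ (lhs fails at k=1 before rhs at j=4)
  i=2: ✗ (lhs fails at k=2 before rhs at j=5)
  i=3: ✗ (lhs fails at k=3 before rhs at j=6)
  i=4: ✗ (lhs fails at k=4 before rhs at j=7)
  i=5: ✓ (rhs at j=8; lhs holds on [5,7])
  i=6: ✓ (rhs at j=9; lhs holds on [6,8])
  i=7: ✓ (rhs at j=11; lhs holds on [7,10])
Positions where it holds: {5, 6, 7} → 3.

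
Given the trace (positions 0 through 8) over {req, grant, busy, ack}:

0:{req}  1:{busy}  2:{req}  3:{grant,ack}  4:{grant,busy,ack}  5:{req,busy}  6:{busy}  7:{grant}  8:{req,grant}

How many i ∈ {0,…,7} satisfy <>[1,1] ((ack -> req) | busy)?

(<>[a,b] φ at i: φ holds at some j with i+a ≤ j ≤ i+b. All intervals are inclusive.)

Evaluate at each i in [0,7]:
  i=0: ✓ (witness j=1)
  i=1: ✓ (witness j=2)
  i=2: ✗ (none in [3,3])
  i=3: ✓ (witness j=4)
  i=4: ✓ (witness j=5)
  i=5: ✓ (witness j=6)
  i=6: ✓ (witness j=7)
  i=7: ✓ (witness j=8)
Positions where it holds: {0, 1, 3, 4, 5, 6, 7} → 7.

7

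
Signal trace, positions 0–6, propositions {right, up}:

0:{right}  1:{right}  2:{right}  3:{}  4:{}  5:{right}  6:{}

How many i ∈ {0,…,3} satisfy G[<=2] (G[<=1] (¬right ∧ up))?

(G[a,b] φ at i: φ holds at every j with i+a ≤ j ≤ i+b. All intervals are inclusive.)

0

Evaluate at each i in [0,3]:
  i=0: ✗ (fails at j=0)
  i=1: ✗ (fails at j=1)
  i=2: ✗ (fails at j=2)
  i=3: ✗ (fails at j=3)
Positions where it holds: {} → 0.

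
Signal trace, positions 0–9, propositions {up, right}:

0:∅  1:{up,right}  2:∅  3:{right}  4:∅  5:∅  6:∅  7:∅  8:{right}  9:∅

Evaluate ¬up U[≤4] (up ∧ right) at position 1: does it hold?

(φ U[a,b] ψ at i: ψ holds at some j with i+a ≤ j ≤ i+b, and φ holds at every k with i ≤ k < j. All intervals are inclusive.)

Holds

Need some j in [1,5] with (up ∧ right), and ¬up at every k in [1,j-1].
  j=1: (up ∧ right) holds; no prefix to check → satisfied.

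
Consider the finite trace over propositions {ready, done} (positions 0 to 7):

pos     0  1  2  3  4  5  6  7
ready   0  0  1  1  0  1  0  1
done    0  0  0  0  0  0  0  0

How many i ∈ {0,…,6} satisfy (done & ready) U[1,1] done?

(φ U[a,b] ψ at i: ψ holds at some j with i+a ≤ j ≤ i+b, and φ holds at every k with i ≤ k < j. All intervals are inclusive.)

Evaluate at each i in [0,6]:
  i=0: ✗ (no rhs in [1,1])
  i=1: ✗ (no rhs in [2,2])
  i=2: ✗ (no rhs in [3,3])
  i=3: ✗ (no rhs in [4,4])
  i=4: ✗ (no rhs in [5,5])
  i=5: ✗ (no rhs in [6,6])
  i=6: ✗ (no rhs in [7,7])
Positions where it holds: {} → 0.

0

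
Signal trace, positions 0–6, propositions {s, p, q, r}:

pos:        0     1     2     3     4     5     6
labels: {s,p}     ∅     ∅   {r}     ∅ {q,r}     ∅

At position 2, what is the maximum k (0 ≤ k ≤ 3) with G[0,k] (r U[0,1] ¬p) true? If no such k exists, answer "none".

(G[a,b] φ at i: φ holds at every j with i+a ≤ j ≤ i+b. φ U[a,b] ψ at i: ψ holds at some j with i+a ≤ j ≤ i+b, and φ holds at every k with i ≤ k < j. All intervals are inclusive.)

3

(r U[0,1] ¬p) must hold from j=2 onward; find where it first fails.
  j=2: holds
  j=3: holds
  j=4: holds
  j=5: holds
Holds through j=5; largest k = 3.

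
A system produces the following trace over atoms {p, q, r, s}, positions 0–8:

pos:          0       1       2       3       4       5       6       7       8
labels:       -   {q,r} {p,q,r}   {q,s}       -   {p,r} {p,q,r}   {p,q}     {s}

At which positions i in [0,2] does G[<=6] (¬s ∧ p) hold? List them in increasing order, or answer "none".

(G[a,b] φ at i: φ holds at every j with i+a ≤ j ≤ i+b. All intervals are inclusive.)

none

Evaluate at each i in [0,2]:
  i=0: ✗ (fails at j=0)
  i=1: ✗ (fails at j=1)
  i=2: ✗ (fails at j=3)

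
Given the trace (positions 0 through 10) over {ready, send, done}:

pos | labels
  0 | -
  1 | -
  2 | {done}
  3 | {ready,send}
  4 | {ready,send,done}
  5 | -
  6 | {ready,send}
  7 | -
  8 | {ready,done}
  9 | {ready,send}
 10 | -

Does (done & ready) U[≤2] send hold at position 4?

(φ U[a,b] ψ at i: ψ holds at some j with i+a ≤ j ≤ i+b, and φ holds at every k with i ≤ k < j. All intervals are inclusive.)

True

Need some j in [4,6] with send, and (done & ready) at every k in [4,j-1].
  j=4: send holds; no prefix to check → satisfied.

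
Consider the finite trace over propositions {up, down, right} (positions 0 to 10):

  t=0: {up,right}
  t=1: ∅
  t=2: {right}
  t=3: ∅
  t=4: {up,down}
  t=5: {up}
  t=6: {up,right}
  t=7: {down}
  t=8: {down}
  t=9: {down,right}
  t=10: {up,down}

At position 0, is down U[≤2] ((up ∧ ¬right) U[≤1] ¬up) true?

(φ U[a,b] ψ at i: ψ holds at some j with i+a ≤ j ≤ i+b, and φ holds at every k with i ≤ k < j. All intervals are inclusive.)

Need some j in [0,2] with ((up ∧ ¬right) U[≤1] ¬up), and down at every k in [0,j-1].
  j=0: ((up ∧ ¬right) U[≤1] ¬up) — fails.
  j=1: ((up ∧ ¬right) U[≤1] ¬up) holds, but down fails at k=0 → not this j.
  j=2: ((up ∧ ¬right) U[≤1] ¬up) holds, but down fails at k=0 → not this j.
No j in the window works → until fails.

No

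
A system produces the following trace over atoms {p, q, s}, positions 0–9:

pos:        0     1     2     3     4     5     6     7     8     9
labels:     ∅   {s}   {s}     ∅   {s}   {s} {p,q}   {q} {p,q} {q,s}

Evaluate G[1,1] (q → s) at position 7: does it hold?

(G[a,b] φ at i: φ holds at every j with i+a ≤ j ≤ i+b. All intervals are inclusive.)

No

Check (q → s) at every j in [8,8]:
  j=8: antecedent true; consequent false → ✗
Fails at j=8 → formula fails.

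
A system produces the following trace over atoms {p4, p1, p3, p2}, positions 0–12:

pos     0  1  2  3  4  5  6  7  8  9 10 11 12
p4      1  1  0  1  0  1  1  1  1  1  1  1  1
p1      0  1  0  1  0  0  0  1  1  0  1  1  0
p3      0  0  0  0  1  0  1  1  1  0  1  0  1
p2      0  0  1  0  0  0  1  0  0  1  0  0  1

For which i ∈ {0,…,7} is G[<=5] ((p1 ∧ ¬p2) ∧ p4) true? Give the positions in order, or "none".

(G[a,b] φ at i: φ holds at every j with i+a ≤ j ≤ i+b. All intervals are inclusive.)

Evaluate at each i in [0,7]:
  i=0: ✗ (fails at j=0)
  i=1: ✗ (fails at j=2)
  i=2: ✗ (fails at j=2)
  i=3: ✗ (fails at j=4)
  i=4: ✗ (fails at j=4)
  i=5: ✗ (fails at j=5)
  i=6: ✗ (fails at j=6)
  i=7: ✗ (fails at j=9)

none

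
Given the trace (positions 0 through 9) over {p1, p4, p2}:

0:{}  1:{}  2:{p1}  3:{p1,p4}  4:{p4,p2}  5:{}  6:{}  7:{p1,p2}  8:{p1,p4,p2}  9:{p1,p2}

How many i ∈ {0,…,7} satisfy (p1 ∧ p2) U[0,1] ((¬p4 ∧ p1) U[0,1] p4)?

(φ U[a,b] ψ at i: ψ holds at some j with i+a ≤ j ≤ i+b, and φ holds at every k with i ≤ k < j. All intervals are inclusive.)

Evaluate at each i in [0,7]:
  i=0: ✗ (no rhs in [0,1])
  i=1: ✗ (lhs fails at k=1 before rhs at j=2)
  i=2: ✓ (rhs at j=2)
  i=3: ✓ (rhs at j=3)
  i=4: ✓ (rhs at j=4)
  i=5: ✗ (no rhs in [5,6])
  i=6: ✗ (lhs fails at k=6 before rhs at j=7)
  i=7: ✓ (rhs at j=7)
Positions where it holds: {2, 3, 4, 7} → 4.

4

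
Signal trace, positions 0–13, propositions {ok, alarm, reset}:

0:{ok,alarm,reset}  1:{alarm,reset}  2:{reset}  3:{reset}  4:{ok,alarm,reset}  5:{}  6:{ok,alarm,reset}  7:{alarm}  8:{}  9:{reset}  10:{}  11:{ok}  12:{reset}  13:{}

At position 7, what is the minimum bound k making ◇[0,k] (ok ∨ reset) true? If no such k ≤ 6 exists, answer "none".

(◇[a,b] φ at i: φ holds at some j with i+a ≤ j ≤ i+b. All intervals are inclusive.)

Scan j = 7,8,… for (ok ∨ reset):
  j=7: fails
  j=8: fails
  j=9: holds
First hit at j=9, so smallest k = 9-7 = 2.

2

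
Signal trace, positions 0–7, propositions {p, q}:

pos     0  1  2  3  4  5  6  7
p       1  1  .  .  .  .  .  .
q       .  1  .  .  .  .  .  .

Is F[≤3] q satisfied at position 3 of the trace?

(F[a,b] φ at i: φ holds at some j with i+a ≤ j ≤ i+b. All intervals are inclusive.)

Check q at each j in [3,6]:
  j=3: false
  j=4: false
  j=5: false
  j=6: false
No position in the window satisfies it → formula fails.

Does not hold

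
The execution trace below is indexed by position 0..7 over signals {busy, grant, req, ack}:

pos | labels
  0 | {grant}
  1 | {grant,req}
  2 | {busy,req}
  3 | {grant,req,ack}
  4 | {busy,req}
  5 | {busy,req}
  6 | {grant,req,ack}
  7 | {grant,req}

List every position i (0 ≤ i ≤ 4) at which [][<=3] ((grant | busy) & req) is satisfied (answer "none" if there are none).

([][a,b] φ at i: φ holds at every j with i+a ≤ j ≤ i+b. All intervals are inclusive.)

1, 2, 3, 4

Evaluate at each i in [0,4]:
  i=0: ✗ (fails at j=0)
  i=1: ✓ (all of [1,4])
  i=2: ✓ (all of [2,5])
  i=3: ✓ (all of [3,6])
  i=4: ✓ (all of [4,7])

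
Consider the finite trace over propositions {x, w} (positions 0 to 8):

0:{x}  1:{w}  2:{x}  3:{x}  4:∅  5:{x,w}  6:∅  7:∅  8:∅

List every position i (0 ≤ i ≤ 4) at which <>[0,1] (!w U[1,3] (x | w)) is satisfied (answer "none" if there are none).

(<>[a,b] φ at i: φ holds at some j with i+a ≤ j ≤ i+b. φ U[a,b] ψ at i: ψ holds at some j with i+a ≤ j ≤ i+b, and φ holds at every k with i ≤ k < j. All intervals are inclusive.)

0, 1, 2, 3, 4

Evaluate at each i in [0,4]:
  i=0: ✓ (witness j=0)
  i=1: ✓ (witness j=2)
  i=2: ✓ (witness j=2)
  i=3: ✓ (witness j=3)
  i=4: ✓ (witness j=4)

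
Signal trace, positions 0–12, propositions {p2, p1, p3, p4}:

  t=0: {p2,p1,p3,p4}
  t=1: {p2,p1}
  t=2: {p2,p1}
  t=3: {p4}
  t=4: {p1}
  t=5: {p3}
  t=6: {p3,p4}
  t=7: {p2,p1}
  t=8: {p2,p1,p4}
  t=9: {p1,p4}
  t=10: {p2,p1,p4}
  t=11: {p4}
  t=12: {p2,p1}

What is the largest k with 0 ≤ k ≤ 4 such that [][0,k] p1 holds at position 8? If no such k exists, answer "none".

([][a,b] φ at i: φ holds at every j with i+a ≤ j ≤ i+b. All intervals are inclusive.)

p1 must hold from j=8 onward; find where it first fails.
  j=8: holds
  j=9: holds
  j=10: holds
  j=11: fails
Holds on [8,10], so largest k = 2.

2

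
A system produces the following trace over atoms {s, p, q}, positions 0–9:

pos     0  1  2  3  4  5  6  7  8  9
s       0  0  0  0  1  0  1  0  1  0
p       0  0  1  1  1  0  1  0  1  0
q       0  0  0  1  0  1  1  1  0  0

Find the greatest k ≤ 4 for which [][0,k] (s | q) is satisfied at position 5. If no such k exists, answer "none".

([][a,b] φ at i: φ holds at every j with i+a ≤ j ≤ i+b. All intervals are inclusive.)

3

(s | q) must hold from j=5 onward; find where it first fails.
  j=5: holds
  j=6: holds
  j=7: holds
  j=8: holds
  j=9: fails
Holds on [5,8], so largest k = 3.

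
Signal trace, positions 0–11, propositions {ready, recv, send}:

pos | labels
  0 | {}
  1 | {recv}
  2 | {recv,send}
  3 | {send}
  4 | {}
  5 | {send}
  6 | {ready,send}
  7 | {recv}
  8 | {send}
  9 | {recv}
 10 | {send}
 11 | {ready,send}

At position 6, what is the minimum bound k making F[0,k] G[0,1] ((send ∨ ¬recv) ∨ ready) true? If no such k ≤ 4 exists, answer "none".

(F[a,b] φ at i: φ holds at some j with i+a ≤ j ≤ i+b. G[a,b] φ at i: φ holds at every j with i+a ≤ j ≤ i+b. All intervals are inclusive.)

4

Scan j = 6,7,… for G[0,1] ((send ∨ ¬recv) ∨ ready):
  j=6: fails
  j=7: fails
  j=8: fails
  j=9: fails
  j=10: holds
First hit at j=10, so smallest k = 10-6 = 4.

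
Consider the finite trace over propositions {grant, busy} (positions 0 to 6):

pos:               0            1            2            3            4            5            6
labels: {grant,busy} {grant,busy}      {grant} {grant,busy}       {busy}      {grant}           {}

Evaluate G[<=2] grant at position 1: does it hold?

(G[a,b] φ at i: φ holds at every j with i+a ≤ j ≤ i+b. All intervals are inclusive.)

Check grant at every j in [1,3]:
  j=1: true
  j=2: true
  j=3: true
All positions satisfy it → formula holds.

Holds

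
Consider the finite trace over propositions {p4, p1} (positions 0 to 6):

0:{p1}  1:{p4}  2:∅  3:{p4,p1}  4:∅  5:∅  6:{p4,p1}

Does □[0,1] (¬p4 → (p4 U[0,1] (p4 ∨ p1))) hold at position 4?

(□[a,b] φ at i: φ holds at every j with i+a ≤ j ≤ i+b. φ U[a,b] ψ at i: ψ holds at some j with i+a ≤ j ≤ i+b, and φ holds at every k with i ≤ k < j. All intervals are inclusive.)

Does not hold

Check (¬p4 → (p4 U[0,1] (p4 ∨ p1))) at every j in [4,5]:
  j=4: antecedent true; consequent fails → ✗
  j=5: antecedent true; consequent fails → ✗
Fails at j=4 → formula fails.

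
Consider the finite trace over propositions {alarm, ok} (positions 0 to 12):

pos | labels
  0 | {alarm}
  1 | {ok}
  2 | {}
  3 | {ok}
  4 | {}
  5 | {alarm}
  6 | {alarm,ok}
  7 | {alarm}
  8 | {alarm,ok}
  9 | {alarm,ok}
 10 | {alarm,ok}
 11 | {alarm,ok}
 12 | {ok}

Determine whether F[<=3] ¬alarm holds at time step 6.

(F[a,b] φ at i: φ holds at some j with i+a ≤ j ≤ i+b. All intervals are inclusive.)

False

Check ¬alarm at each j in [6,9]:
  j=6: false
  j=7: false
  j=8: false
  j=9: false
No position in the window satisfies it → formula fails.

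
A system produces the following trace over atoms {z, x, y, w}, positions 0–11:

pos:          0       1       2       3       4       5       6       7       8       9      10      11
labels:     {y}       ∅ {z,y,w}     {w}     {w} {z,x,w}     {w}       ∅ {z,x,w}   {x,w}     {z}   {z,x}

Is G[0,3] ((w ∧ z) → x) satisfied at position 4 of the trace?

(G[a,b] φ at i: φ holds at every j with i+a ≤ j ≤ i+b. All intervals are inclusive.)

Holds

Check ((w ∧ z) → x) at every j in [4,7]:
  j=4: antecedent false → ✓
  j=5: antecedent true; consequent true → ✓
  j=6: antecedent false → ✓
  j=7: antecedent false → ✓
All positions satisfy it → formula holds.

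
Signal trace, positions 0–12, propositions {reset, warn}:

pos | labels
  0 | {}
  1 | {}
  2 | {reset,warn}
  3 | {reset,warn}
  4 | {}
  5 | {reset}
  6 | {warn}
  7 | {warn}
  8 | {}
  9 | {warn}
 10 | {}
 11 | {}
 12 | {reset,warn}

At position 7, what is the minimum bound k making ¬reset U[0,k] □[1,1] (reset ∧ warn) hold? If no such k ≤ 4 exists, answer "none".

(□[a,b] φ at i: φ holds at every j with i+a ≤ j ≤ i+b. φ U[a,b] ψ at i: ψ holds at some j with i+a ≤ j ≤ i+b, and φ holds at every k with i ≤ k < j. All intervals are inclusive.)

4

Need earliest j ≥ 7 with □[1,1] (reset ∧ warn), and ¬reset at every k in [7,j-1].
  j=7: rhs fails.
  j=8: rhs fails.
  j=9: rhs fails.
  j=10: rhs fails.
  j=11: rhs holds; lhs holds on [7,10]. k = 4.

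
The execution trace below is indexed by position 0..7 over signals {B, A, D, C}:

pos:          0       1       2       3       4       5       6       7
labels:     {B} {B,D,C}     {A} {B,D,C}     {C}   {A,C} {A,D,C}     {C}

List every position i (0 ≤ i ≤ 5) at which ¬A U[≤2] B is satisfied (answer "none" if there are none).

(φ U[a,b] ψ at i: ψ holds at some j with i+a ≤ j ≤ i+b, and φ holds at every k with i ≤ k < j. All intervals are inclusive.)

Evaluate at each i in [0,5]:
  i=0: ✓ (rhs at j=0)
  i=1: ✓ (rhs at j=1)
  i=2: ✗ (lhs fails at k=2 before rhs at j=3)
  i=3: ✓ (rhs at j=3)
  i=4: ✗ (no rhs in [4,6])
  i=5: ✗ (no rhs in [5,7])

0, 1, 3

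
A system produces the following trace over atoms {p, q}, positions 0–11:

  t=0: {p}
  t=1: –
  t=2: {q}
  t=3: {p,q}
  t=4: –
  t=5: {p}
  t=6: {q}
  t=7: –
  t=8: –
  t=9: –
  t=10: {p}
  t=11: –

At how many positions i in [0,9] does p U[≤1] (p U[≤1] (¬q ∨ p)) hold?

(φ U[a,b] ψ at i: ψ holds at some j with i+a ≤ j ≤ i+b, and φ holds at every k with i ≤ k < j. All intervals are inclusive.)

8

Evaluate at each i in [0,9]:
  i=0: ✓ (rhs at j=0)
  i=1: ✓ (rhs at j=1)
  i=2: ✗ (lhs fails at k=2 before rhs at j=3)
  i=3: ✓ (rhs at j=3)
  i=4: ✓ (rhs at j=4)
  i=5: ✓ (rhs at j=5)
  i=6: ✗ (lhs fails at k=6 before rhs at j=7)
  i=7: ✓ (rhs at j=7)
  i=8: ✓ (rhs at j=8)
  i=9: ✓ (rhs at j=9)
Positions where it holds: {0, 1, 3, 4, 5, 7, 8, 9} → 8.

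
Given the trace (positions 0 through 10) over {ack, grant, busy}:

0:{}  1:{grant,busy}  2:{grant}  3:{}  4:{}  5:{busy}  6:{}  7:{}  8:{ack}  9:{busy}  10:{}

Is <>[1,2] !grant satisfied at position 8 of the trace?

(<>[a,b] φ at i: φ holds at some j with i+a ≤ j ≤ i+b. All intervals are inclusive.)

Check !grant at each j in [9,10]:
  j=9: true
  j=10: true
Found at j=9 → formula holds.

Yes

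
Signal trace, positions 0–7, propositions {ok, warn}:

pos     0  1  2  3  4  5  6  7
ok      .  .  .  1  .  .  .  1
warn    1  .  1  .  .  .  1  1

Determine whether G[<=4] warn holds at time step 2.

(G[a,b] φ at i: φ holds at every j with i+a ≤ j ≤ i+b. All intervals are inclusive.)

False

Check warn at every j in [2,6]:
  j=2: true
  j=3: false
  j=4: false
  j=5: false
  j=6: true
Fails at j=3 → formula fails.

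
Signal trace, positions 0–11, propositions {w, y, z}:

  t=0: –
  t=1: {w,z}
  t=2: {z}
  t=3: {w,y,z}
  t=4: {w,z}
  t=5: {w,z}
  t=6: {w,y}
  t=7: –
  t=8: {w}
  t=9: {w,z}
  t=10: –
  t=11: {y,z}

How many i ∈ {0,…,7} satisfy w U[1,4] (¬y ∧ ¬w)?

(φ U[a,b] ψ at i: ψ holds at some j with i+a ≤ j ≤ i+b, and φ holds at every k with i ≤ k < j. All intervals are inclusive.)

Evaluate at each i in [0,7]:
  i=0: ✗ (lhs fails at k=0 before rhs at j=2)
  i=1: ✓ (rhs at j=2; lhs holds on [1,1])
  i=2: ✗ (no rhs in [3,6])
  i=3: ✓ (rhs at j=7; lhs holds on [3,6])
  i=4: ✓ (rhs at j=7; lhs holds on [4,6])
  i=5: ✓ (rhs at j=7; lhs holds on [5,6])
  i=6: ✓ (rhs at j=7; lhs holds on [6,6])
  i=7: ✗ (lhs fails at k=7 before rhs at j=10)
Positions where it holds: {1, 3, 4, 5, 6} → 5.

5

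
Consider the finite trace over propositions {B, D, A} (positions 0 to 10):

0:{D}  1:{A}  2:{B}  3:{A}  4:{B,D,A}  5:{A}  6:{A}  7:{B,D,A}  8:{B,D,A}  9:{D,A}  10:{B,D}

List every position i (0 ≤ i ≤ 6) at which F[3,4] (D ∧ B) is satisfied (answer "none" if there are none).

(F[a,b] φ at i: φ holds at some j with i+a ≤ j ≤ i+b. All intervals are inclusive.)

Evaluate at each i in [0,6]:
  i=0: ✓ (witness j=4)
  i=1: ✓ (witness j=4)
  i=2: ✗ (none in [5,6])
  i=3: ✓ (witness j=7)
  i=4: ✓ (witness j=7)
  i=5: ✓ (witness j=8)
  i=6: ✓ (witness j=10)

0, 1, 3, 4, 5, 6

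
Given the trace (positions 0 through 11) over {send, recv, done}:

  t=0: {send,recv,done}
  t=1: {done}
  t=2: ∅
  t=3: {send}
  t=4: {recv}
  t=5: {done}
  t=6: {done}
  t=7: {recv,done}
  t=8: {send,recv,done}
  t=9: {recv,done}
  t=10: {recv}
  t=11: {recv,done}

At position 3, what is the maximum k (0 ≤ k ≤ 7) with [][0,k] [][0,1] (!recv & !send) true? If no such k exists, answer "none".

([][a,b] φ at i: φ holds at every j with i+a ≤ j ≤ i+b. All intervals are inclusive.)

[][0,1] (!recv & !send) must hold from j=3 onward; find where it first fails.
  j=3: fails → no k works.

none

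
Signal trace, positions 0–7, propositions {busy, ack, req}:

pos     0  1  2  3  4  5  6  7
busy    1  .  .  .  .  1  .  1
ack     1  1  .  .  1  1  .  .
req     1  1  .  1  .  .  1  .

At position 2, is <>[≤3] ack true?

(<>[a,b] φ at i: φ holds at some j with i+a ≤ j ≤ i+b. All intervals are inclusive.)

Check ack at each j in [2,5]:
  j=2: false
  j=3: false
  j=4: true
  j=5: true
Found at j=4 → formula holds.

Holds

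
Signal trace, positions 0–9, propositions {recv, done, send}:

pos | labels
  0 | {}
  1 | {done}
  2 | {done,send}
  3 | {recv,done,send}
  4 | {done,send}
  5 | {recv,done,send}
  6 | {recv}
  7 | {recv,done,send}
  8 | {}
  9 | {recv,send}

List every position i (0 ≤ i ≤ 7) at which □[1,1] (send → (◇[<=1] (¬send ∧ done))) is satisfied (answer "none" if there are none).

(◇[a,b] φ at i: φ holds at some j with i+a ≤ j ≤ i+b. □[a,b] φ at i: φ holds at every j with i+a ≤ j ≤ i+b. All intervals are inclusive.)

0, 5, 7

Evaluate at each i in [0,7]:
  i=0: ✓ (all of [1,1])
  i=1: ✗ (fails at j=2)
  i=2: ✗ (fails at j=3)
  i=3: ✗ (fails at j=4)
  i=4: ✗ (fails at j=5)
  i=5: ✓ (all of [6,6])
  i=6: ✗ (fails at j=7)
  i=7: ✓ (all of [8,8])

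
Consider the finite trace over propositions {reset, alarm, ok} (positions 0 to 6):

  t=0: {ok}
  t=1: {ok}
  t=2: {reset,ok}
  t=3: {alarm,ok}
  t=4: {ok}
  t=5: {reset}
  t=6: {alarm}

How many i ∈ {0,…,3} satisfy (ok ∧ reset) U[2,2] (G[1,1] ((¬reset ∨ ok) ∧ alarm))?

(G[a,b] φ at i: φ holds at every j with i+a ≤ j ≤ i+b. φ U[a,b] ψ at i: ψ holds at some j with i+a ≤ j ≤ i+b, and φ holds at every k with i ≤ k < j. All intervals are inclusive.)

Evaluate at each i in [0,3]:
  i=0: ✗ (lhs fails at k=0 before rhs at j=2)
  i=1: ✗ (no rhs in [3,3])
  i=2: ✗ (no rhs in [4,4])
  i=3: ✗ (lhs fails at k=3 before rhs at j=5)
Positions where it holds: {} → 0.

0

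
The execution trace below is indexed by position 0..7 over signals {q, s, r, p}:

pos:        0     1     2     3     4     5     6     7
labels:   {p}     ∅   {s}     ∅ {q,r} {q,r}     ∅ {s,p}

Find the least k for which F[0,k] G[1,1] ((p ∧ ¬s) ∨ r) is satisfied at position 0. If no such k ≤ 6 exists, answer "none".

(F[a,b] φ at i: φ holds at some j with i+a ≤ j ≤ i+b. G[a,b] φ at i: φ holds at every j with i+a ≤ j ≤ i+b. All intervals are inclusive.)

Scan j = 0,1,… for G[1,1] ((p ∧ ¬s) ∨ r):
  j=0: fails
  j=1: fails
  j=2: fails
  j=3: holds
First hit at j=3, so smallest k = 3-0 = 3.

3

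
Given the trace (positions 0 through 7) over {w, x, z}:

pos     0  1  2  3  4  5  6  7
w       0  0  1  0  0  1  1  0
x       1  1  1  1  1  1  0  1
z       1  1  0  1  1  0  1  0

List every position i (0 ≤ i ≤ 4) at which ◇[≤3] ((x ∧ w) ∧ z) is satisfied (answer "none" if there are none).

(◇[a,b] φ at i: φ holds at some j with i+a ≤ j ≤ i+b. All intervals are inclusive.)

Evaluate at each i in [0,4]:
  i=0: ✗ (none in [0,3])
  i=1: ✗ (none in [1,4])
  i=2: ✗ (none in [2,5])
  i=3: ✗ (none in [3,6])
  i=4: ✗ (none in [4,7])

none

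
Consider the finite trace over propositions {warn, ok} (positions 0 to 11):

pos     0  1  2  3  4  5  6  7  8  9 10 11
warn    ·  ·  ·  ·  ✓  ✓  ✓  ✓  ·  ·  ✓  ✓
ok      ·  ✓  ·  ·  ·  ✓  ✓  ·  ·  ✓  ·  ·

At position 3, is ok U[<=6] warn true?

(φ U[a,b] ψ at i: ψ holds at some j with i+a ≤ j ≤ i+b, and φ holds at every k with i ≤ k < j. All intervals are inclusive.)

False

Need some j in [3,9] with warn, and ok at every k in [3,j-1].
  j=3: warn false.
  j=4: warn holds, but ok fails at k=3 → not this j.
  j=5: warn holds, but ok fails at k=3 → not this j.
  j=6: warn holds, but ok fails at k=3 → not this j.
  j=7: warn holds, but ok fails at k=3 → not this j.
  j=8: warn false.
  j=9: warn false.
No j in the window works → until fails.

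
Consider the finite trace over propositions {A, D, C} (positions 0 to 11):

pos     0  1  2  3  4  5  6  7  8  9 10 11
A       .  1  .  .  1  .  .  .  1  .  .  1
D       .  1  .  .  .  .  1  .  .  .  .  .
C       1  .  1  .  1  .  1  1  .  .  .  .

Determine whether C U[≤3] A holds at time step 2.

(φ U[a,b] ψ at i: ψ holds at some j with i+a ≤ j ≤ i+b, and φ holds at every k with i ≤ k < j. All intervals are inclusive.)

Does not hold

Need some j in [2,5] with A, and C at every k in [2,j-1].
  j=2: A false.
  j=3: A false.
  j=4: A holds, but C fails at k=3 → not this j.
  j=5: A false.
No j in the window works → until fails.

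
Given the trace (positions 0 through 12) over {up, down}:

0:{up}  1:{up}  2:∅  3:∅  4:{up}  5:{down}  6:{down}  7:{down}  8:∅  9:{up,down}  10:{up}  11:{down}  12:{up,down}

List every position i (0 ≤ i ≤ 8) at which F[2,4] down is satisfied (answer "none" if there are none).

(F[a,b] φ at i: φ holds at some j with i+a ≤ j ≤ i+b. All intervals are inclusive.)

Evaluate at each i in [0,8]:
  i=0: ✗ (none in [2,4])
  i=1: ✓ (witness j=5)
  i=2: ✓ (witness j=5)
  i=3: ✓ (witness j=5)
  i=4: ✓ (witness j=6)
  i=5: ✓ (witness j=7)
  i=6: ✓ (witness j=9)
  i=7: ✓ (witness j=9)
  i=8: ✓ (witness j=11)

1, 2, 3, 4, 5, 6, 7, 8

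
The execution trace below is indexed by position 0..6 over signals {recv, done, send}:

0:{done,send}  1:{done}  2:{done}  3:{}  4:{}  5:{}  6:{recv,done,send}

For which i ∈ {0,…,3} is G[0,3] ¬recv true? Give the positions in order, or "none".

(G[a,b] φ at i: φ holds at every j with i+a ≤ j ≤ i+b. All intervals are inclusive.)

Evaluate at each i in [0,3]:
  i=0: ✓ (all of [0,3])
  i=1: ✓ (all of [1,4])
  i=2: ✓ (all of [2,5])
  i=3: ✗ (fails at j=6)

0, 1, 2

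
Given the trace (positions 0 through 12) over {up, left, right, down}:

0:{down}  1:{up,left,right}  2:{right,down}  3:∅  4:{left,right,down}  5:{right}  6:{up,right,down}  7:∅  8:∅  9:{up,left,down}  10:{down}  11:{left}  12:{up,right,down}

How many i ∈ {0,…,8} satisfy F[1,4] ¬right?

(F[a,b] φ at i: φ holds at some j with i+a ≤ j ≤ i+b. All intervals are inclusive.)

9

Evaluate at each i in [0,8]:
  i=0: ✓ (witness j=3)
  i=1: ✓ (witness j=3)
  i=2: ✓ (witness j=3)
  i=3: ✓ (witness j=7)
  i=4: ✓ (witness j=7)
  i=5: ✓ (witness j=7)
  i=6: ✓ (witness j=7)
  i=7: ✓ (witness j=8)
  i=8: ✓ (witness j=9)
Positions where it holds: {0, 1, 2, 3, 4, 5, 6, 7, 8} → 9.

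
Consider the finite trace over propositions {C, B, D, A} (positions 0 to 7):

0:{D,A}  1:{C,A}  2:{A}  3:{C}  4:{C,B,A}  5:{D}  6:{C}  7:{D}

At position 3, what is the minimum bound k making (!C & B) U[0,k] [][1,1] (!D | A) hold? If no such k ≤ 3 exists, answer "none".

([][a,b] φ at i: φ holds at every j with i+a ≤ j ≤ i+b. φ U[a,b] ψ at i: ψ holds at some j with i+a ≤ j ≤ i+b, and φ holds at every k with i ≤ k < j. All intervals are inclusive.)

Need earliest j ≥ 3 with [][1,1] (!D | A), and (!C & B) at every k in [3,j-1].
  j=3: rhs holds (empty prefix). k = 0.

0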